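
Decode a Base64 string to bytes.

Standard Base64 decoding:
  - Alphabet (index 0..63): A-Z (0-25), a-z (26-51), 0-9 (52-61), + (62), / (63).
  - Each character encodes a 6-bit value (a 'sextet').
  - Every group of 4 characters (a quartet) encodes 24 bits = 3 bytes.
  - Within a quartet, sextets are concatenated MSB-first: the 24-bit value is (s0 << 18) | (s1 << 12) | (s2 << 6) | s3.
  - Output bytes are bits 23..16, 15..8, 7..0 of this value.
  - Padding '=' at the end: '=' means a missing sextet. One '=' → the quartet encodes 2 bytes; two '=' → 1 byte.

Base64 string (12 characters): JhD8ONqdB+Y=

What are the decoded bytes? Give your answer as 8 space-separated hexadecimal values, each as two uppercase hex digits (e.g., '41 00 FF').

Answer: 26 10 FC 38 DA 9D 07 E6

Derivation:
After char 0 ('J'=9): chars_in_quartet=1 acc=0x9 bytes_emitted=0
After char 1 ('h'=33): chars_in_quartet=2 acc=0x261 bytes_emitted=0
After char 2 ('D'=3): chars_in_quartet=3 acc=0x9843 bytes_emitted=0
After char 3 ('8'=60): chars_in_quartet=4 acc=0x2610FC -> emit 26 10 FC, reset; bytes_emitted=3
After char 4 ('O'=14): chars_in_quartet=1 acc=0xE bytes_emitted=3
After char 5 ('N'=13): chars_in_quartet=2 acc=0x38D bytes_emitted=3
After char 6 ('q'=42): chars_in_quartet=3 acc=0xE36A bytes_emitted=3
After char 7 ('d'=29): chars_in_quartet=4 acc=0x38DA9D -> emit 38 DA 9D, reset; bytes_emitted=6
After char 8 ('B'=1): chars_in_quartet=1 acc=0x1 bytes_emitted=6
After char 9 ('+'=62): chars_in_quartet=2 acc=0x7E bytes_emitted=6
After char 10 ('Y'=24): chars_in_quartet=3 acc=0x1F98 bytes_emitted=6
Padding '=': partial quartet acc=0x1F98 -> emit 07 E6; bytes_emitted=8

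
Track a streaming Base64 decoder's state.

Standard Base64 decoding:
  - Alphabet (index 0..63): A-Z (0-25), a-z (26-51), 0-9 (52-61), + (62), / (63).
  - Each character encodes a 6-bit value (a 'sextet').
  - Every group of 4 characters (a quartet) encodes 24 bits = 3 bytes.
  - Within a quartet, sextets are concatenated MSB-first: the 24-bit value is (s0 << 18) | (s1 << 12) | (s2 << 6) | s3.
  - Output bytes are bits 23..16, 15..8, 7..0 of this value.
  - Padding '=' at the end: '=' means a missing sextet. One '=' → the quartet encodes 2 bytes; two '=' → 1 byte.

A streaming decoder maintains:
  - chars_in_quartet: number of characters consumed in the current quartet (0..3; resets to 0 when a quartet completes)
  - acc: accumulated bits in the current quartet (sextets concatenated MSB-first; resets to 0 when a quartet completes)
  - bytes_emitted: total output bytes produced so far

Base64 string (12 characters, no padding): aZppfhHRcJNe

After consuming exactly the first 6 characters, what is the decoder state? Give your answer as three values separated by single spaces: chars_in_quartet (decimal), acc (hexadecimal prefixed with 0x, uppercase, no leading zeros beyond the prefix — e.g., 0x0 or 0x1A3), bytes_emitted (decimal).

Answer: 2 0x7E1 3

Derivation:
After char 0 ('a'=26): chars_in_quartet=1 acc=0x1A bytes_emitted=0
After char 1 ('Z'=25): chars_in_quartet=2 acc=0x699 bytes_emitted=0
After char 2 ('p'=41): chars_in_quartet=3 acc=0x1A669 bytes_emitted=0
After char 3 ('p'=41): chars_in_quartet=4 acc=0x699A69 -> emit 69 9A 69, reset; bytes_emitted=3
After char 4 ('f'=31): chars_in_quartet=1 acc=0x1F bytes_emitted=3
After char 5 ('h'=33): chars_in_quartet=2 acc=0x7E1 bytes_emitted=3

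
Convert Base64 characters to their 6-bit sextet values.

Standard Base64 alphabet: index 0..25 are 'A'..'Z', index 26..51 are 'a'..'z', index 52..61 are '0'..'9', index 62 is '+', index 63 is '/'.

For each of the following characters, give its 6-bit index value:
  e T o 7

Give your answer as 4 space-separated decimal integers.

'e': a..z range, 26 + ord('e') − ord('a') = 30
'T': A..Z range, ord('T') − ord('A') = 19
'o': a..z range, 26 + ord('o') − ord('a') = 40
'7': 0..9 range, 52 + ord('7') − ord('0') = 59

Answer: 30 19 40 59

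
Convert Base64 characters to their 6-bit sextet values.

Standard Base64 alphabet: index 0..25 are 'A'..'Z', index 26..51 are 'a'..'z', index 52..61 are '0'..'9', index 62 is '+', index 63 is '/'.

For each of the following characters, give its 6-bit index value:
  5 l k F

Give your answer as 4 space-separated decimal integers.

'5': 0..9 range, 52 + ord('5') − ord('0') = 57
'l': a..z range, 26 + ord('l') − ord('a') = 37
'k': a..z range, 26 + ord('k') − ord('a') = 36
'F': A..Z range, ord('F') − ord('A') = 5

Answer: 57 37 36 5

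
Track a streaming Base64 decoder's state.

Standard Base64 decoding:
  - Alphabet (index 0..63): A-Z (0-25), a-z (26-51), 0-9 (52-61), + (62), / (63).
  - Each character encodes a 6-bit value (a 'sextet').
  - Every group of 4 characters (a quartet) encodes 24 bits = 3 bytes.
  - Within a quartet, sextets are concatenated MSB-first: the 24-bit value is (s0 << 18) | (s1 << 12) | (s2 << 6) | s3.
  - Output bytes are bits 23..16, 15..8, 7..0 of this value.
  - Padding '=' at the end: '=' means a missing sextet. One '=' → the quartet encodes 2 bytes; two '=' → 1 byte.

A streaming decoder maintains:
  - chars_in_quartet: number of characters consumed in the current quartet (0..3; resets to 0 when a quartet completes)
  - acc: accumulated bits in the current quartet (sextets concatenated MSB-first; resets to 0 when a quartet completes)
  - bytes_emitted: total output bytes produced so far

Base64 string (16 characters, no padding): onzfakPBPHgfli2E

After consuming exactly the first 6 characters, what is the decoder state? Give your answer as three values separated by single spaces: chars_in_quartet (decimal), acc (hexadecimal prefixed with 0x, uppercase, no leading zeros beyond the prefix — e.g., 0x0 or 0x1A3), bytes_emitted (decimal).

Answer: 2 0x6A4 3

Derivation:
After char 0 ('o'=40): chars_in_quartet=1 acc=0x28 bytes_emitted=0
After char 1 ('n'=39): chars_in_quartet=2 acc=0xA27 bytes_emitted=0
After char 2 ('z'=51): chars_in_quartet=3 acc=0x289F3 bytes_emitted=0
After char 3 ('f'=31): chars_in_quartet=4 acc=0xA27CDF -> emit A2 7C DF, reset; bytes_emitted=3
After char 4 ('a'=26): chars_in_quartet=1 acc=0x1A bytes_emitted=3
After char 5 ('k'=36): chars_in_quartet=2 acc=0x6A4 bytes_emitted=3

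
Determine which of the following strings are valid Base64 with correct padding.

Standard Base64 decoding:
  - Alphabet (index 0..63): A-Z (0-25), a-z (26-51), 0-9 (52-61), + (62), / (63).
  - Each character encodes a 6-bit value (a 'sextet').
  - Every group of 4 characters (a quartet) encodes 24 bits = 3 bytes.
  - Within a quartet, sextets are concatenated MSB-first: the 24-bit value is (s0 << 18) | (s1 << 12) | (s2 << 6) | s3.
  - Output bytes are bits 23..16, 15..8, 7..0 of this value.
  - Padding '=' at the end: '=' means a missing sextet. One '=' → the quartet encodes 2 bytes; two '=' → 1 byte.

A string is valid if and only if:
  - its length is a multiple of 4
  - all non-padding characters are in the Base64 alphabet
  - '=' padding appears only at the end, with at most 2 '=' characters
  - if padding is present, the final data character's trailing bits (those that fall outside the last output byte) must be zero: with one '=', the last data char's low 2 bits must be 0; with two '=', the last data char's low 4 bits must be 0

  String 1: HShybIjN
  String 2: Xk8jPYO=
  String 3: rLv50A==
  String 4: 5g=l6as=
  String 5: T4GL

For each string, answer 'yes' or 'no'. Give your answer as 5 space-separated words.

Answer: yes no yes no yes

Derivation:
String 1: 'HShybIjN' → valid
String 2: 'Xk8jPYO=' → invalid (bad trailing bits)
String 3: 'rLv50A==' → valid
String 4: '5g=l6as=' → invalid (bad char(s): ['=']; '=' in middle)
String 5: 'T4GL' → valid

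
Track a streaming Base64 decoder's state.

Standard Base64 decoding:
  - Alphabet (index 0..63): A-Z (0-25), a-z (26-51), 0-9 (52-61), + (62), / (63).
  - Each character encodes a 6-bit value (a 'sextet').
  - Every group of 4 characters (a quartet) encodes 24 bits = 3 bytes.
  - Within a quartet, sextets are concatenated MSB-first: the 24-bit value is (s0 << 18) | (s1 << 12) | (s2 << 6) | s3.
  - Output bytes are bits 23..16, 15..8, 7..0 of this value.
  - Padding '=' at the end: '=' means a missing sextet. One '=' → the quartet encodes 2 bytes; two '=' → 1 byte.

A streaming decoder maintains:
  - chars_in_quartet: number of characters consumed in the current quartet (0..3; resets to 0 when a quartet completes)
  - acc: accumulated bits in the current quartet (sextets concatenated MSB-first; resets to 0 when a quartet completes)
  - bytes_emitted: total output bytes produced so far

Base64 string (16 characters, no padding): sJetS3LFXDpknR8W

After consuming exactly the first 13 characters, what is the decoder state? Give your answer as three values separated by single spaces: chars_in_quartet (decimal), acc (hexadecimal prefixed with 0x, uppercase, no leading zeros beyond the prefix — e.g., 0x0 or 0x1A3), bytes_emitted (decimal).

After char 0 ('s'=44): chars_in_quartet=1 acc=0x2C bytes_emitted=0
After char 1 ('J'=9): chars_in_quartet=2 acc=0xB09 bytes_emitted=0
After char 2 ('e'=30): chars_in_quartet=3 acc=0x2C25E bytes_emitted=0
After char 3 ('t'=45): chars_in_quartet=4 acc=0xB097AD -> emit B0 97 AD, reset; bytes_emitted=3
After char 4 ('S'=18): chars_in_quartet=1 acc=0x12 bytes_emitted=3
After char 5 ('3'=55): chars_in_quartet=2 acc=0x4B7 bytes_emitted=3
After char 6 ('L'=11): chars_in_quartet=3 acc=0x12DCB bytes_emitted=3
After char 7 ('F'=5): chars_in_quartet=4 acc=0x4B72C5 -> emit 4B 72 C5, reset; bytes_emitted=6
After char 8 ('X'=23): chars_in_quartet=1 acc=0x17 bytes_emitted=6
After char 9 ('D'=3): chars_in_quartet=2 acc=0x5C3 bytes_emitted=6
After char 10 ('p'=41): chars_in_quartet=3 acc=0x170E9 bytes_emitted=6
After char 11 ('k'=36): chars_in_quartet=4 acc=0x5C3A64 -> emit 5C 3A 64, reset; bytes_emitted=9
After char 12 ('n'=39): chars_in_quartet=1 acc=0x27 bytes_emitted=9

Answer: 1 0x27 9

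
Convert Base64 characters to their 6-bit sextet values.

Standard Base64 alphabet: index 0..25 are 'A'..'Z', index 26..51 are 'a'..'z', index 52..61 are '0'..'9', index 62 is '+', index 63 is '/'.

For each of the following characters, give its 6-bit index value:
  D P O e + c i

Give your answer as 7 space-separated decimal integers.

'D': A..Z range, ord('D') − ord('A') = 3
'P': A..Z range, ord('P') − ord('A') = 15
'O': A..Z range, ord('O') − ord('A') = 14
'e': a..z range, 26 + ord('e') − ord('a') = 30
'+': index 62
'c': a..z range, 26 + ord('c') − ord('a') = 28
'i': a..z range, 26 + ord('i') − ord('a') = 34

Answer: 3 15 14 30 62 28 34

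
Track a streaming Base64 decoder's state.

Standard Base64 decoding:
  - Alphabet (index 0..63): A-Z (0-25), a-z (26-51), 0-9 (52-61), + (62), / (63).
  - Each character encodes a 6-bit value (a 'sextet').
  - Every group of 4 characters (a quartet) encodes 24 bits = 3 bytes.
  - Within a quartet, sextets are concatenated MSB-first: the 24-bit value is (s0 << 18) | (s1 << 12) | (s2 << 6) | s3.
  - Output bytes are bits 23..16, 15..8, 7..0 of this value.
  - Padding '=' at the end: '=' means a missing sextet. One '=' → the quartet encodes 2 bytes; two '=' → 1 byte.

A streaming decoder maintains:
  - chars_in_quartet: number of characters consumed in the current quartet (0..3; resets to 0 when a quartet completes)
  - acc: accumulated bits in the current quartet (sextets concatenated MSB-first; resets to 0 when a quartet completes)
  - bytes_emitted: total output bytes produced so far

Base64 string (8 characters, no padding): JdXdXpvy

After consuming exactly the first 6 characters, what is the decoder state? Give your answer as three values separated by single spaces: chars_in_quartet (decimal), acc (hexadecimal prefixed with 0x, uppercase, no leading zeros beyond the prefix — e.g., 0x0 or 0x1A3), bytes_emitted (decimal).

Answer: 2 0x5E9 3

Derivation:
After char 0 ('J'=9): chars_in_quartet=1 acc=0x9 bytes_emitted=0
After char 1 ('d'=29): chars_in_quartet=2 acc=0x25D bytes_emitted=0
After char 2 ('X'=23): chars_in_quartet=3 acc=0x9757 bytes_emitted=0
After char 3 ('d'=29): chars_in_quartet=4 acc=0x25D5DD -> emit 25 D5 DD, reset; bytes_emitted=3
After char 4 ('X'=23): chars_in_quartet=1 acc=0x17 bytes_emitted=3
After char 5 ('p'=41): chars_in_quartet=2 acc=0x5E9 bytes_emitted=3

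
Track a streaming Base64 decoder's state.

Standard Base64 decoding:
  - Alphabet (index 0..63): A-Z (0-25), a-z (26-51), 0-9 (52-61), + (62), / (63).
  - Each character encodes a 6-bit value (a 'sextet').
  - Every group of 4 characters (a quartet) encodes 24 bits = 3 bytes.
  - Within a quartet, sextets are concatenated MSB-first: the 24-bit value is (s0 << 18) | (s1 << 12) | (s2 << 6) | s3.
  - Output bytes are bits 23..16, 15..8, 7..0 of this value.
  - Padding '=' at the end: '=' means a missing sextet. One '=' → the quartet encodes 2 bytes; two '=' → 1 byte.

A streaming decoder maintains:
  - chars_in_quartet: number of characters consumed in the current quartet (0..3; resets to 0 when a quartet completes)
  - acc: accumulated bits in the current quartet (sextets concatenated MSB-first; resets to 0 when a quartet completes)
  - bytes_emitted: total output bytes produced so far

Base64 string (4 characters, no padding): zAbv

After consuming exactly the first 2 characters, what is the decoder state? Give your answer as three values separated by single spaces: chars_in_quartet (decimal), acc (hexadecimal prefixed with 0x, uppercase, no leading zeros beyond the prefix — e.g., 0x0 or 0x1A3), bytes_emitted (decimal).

Answer: 2 0xCC0 0

Derivation:
After char 0 ('z'=51): chars_in_quartet=1 acc=0x33 bytes_emitted=0
After char 1 ('A'=0): chars_in_quartet=2 acc=0xCC0 bytes_emitted=0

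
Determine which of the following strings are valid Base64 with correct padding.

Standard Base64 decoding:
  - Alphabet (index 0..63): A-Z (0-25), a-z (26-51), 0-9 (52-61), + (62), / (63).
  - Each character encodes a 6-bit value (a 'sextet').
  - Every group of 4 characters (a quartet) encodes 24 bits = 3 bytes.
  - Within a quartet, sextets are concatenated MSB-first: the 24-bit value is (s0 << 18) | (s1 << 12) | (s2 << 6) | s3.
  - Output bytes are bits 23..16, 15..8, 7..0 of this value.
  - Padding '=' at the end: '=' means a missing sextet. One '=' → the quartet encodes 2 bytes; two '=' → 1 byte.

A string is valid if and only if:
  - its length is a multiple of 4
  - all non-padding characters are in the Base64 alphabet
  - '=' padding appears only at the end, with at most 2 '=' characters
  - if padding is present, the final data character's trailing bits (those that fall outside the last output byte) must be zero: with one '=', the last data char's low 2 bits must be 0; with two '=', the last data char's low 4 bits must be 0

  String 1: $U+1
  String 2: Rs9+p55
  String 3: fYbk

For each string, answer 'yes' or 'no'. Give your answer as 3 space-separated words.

Answer: no no yes

Derivation:
String 1: '$U+1' → invalid (bad char(s): ['$'])
String 2: 'Rs9+p55' → invalid (len=7 not mult of 4)
String 3: 'fYbk' → valid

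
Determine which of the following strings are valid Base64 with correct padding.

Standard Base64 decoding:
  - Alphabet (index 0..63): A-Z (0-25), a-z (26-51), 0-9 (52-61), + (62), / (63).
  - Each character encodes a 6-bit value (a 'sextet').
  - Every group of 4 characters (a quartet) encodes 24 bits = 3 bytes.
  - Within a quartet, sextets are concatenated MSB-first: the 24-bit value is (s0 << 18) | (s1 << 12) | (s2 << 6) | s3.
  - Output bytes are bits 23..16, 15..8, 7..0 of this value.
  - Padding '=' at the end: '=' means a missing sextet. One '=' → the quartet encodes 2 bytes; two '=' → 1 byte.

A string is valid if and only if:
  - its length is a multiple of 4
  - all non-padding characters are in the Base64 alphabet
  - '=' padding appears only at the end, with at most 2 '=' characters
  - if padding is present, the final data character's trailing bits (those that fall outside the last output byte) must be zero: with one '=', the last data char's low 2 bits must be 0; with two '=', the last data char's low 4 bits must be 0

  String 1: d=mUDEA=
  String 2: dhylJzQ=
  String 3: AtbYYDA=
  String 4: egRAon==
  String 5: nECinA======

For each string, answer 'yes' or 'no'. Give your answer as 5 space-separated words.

String 1: 'd=mUDEA=' → invalid (bad char(s): ['=']; '=' in middle)
String 2: 'dhylJzQ=' → valid
String 3: 'AtbYYDA=' → valid
String 4: 'egRAon==' → invalid (bad trailing bits)
String 5: 'nECinA======' → invalid (6 pad chars (max 2))

Answer: no yes yes no no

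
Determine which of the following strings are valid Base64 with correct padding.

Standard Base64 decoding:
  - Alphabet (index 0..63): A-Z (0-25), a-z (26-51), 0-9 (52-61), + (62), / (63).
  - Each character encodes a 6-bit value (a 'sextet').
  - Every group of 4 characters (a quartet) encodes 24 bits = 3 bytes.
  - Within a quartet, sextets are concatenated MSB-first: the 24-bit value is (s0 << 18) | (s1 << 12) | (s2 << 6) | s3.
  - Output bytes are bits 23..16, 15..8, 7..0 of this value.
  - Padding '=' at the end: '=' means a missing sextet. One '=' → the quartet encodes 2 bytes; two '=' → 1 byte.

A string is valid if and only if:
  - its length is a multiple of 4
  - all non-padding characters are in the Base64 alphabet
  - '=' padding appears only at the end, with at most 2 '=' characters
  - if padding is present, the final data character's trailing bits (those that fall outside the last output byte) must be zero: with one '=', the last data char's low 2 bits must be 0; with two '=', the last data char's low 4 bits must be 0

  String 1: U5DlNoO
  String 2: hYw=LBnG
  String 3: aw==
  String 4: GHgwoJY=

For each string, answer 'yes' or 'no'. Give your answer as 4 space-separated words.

Answer: no no yes yes

Derivation:
String 1: 'U5DlNoO' → invalid (len=7 not mult of 4)
String 2: 'hYw=LBnG' → invalid (bad char(s): ['=']; '=' in middle)
String 3: 'aw==' → valid
String 4: 'GHgwoJY=' → valid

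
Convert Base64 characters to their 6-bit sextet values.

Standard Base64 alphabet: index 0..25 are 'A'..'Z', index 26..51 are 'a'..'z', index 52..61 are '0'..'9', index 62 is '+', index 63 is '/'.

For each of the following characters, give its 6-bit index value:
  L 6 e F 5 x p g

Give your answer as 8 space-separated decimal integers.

Answer: 11 58 30 5 57 49 41 32

Derivation:
'L': A..Z range, ord('L') − ord('A') = 11
'6': 0..9 range, 52 + ord('6') − ord('0') = 58
'e': a..z range, 26 + ord('e') − ord('a') = 30
'F': A..Z range, ord('F') − ord('A') = 5
'5': 0..9 range, 52 + ord('5') − ord('0') = 57
'x': a..z range, 26 + ord('x') − ord('a') = 49
'p': a..z range, 26 + ord('p') − ord('a') = 41
'g': a..z range, 26 + ord('g') − ord('a') = 32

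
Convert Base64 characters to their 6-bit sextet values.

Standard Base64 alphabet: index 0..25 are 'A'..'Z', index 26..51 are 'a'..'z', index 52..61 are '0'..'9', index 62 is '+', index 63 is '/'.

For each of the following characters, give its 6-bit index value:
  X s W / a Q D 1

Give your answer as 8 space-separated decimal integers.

Answer: 23 44 22 63 26 16 3 53

Derivation:
'X': A..Z range, ord('X') − ord('A') = 23
's': a..z range, 26 + ord('s') − ord('a') = 44
'W': A..Z range, ord('W') − ord('A') = 22
'/': index 63
'a': a..z range, 26 + ord('a') − ord('a') = 26
'Q': A..Z range, ord('Q') − ord('A') = 16
'D': A..Z range, ord('D') − ord('A') = 3
'1': 0..9 range, 52 + ord('1') − ord('0') = 53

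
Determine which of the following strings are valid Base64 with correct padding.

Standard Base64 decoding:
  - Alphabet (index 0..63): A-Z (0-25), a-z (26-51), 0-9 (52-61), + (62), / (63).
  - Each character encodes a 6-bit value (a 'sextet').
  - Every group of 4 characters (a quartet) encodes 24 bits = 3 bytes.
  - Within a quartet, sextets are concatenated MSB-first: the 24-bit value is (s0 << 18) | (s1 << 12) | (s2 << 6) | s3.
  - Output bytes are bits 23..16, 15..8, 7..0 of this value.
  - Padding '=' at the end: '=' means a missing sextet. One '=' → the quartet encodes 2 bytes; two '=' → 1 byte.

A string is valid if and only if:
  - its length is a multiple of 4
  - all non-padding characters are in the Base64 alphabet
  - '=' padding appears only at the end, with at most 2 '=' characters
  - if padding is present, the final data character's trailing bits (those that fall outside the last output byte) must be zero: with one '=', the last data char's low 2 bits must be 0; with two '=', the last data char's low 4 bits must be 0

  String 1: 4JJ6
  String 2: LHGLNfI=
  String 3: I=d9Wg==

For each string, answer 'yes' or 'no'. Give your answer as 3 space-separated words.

String 1: '4JJ6' → valid
String 2: 'LHGLNfI=' → valid
String 3: 'I=d9Wg==' → invalid (bad char(s): ['=']; '=' in middle)

Answer: yes yes no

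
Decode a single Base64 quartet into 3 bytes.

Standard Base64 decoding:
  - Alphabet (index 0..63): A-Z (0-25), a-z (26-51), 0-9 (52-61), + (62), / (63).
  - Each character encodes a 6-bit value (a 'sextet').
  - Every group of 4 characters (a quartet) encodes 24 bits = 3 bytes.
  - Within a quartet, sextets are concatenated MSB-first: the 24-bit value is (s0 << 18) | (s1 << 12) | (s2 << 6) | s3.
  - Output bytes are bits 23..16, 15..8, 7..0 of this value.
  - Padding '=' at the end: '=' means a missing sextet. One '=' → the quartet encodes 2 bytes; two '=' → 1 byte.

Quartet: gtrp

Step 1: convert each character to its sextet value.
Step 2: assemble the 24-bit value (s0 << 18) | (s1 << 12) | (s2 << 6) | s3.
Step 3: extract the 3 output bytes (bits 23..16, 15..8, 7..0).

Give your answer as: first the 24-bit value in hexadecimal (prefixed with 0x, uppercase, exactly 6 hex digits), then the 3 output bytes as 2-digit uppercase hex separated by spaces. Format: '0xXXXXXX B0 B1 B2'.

Sextets: g=32, t=45, r=43, p=41
24-bit: (32<<18) | (45<<12) | (43<<6) | 41
      = 0x800000 | 0x02D000 | 0x000AC0 | 0x000029
      = 0x82DAE9
Bytes: (v>>16)&0xFF=82, (v>>8)&0xFF=DA, v&0xFF=E9

Answer: 0x82DAE9 82 DA E9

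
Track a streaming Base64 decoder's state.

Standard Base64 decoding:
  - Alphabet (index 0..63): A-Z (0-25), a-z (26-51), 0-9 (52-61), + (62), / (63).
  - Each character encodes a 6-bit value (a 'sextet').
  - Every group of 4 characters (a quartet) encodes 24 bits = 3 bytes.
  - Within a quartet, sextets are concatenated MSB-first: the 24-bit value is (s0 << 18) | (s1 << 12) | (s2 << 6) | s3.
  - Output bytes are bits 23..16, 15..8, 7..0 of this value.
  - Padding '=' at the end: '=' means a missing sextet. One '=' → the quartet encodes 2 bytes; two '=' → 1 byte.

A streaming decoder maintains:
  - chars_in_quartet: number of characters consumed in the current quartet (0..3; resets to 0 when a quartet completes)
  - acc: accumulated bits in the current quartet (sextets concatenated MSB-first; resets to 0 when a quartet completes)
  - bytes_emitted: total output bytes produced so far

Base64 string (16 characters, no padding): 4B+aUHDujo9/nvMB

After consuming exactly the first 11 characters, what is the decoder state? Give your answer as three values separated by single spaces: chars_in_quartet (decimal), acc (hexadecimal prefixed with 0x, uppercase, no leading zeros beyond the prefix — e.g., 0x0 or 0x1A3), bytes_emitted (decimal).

After char 0 ('4'=56): chars_in_quartet=1 acc=0x38 bytes_emitted=0
After char 1 ('B'=1): chars_in_quartet=2 acc=0xE01 bytes_emitted=0
After char 2 ('+'=62): chars_in_quartet=3 acc=0x3807E bytes_emitted=0
After char 3 ('a'=26): chars_in_quartet=4 acc=0xE01F9A -> emit E0 1F 9A, reset; bytes_emitted=3
After char 4 ('U'=20): chars_in_quartet=1 acc=0x14 bytes_emitted=3
After char 5 ('H'=7): chars_in_quartet=2 acc=0x507 bytes_emitted=3
After char 6 ('D'=3): chars_in_quartet=3 acc=0x141C3 bytes_emitted=3
After char 7 ('u'=46): chars_in_quartet=4 acc=0x5070EE -> emit 50 70 EE, reset; bytes_emitted=6
After char 8 ('j'=35): chars_in_quartet=1 acc=0x23 bytes_emitted=6
After char 9 ('o'=40): chars_in_quartet=2 acc=0x8E8 bytes_emitted=6
After char 10 ('9'=61): chars_in_quartet=3 acc=0x23A3D bytes_emitted=6

Answer: 3 0x23A3D 6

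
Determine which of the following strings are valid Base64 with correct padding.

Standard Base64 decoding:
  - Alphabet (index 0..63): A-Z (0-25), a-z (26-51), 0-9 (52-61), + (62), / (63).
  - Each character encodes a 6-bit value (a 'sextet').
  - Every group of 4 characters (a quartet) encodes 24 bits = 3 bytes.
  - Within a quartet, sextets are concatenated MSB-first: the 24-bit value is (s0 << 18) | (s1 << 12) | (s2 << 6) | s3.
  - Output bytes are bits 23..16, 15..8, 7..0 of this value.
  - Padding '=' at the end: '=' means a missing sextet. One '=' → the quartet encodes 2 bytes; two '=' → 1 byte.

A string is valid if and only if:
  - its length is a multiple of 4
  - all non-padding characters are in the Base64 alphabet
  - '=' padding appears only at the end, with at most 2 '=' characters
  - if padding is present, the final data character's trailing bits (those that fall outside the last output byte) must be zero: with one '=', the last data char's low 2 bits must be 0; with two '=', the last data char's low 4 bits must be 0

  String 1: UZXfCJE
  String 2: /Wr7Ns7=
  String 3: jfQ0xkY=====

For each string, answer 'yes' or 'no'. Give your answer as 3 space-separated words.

Answer: no no no

Derivation:
String 1: 'UZXfCJE' → invalid (len=7 not mult of 4)
String 2: '/Wr7Ns7=' → invalid (bad trailing bits)
String 3: 'jfQ0xkY=====' → invalid (5 pad chars (max 2))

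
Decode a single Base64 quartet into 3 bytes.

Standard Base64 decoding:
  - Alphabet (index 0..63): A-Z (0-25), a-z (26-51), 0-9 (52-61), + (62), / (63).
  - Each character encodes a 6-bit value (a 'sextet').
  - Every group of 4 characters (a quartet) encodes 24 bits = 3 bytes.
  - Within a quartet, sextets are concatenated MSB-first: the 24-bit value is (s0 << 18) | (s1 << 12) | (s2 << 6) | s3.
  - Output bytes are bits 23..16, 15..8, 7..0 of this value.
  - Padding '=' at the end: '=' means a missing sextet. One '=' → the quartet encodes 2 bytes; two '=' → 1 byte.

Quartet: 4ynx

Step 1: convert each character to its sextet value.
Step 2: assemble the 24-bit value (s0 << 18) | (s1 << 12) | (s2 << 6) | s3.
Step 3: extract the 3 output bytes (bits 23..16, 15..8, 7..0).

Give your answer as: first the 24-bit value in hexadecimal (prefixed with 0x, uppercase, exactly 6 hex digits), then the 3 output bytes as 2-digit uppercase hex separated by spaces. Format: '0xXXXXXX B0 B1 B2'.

Sextets: 4=56, y=50, n=39, x=49
24-bit: (56<<18) | (50<<12) | (39<<6) | 49
      = 0xE00000 | 0x032000 | 0x0009C0 | 0x000031
      = 0xE329F1
Bytes: (v>>16)&0xFF=E3, (v>>8)&0xFF=29, v&0xFF=F1

Answer: 0xE329F1 E3 29 F1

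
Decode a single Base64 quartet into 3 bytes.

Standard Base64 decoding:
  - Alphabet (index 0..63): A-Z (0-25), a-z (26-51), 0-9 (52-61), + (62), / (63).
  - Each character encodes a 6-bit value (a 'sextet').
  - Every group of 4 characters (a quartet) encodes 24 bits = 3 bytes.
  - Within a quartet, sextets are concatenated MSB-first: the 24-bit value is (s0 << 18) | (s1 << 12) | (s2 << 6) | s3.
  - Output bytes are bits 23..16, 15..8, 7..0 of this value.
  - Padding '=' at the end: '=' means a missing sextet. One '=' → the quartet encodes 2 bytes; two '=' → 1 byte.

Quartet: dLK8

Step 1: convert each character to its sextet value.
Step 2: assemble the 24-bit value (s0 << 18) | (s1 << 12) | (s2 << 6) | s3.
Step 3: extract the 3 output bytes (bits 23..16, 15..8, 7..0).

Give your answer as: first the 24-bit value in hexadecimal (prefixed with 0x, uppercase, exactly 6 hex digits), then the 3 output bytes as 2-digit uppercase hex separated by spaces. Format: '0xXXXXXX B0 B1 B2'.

Answer: 0x74B2BC 74 B2 BC

Derivation:
Sextets: d=29, L=11, K=10, 8=60
24-bit: (29<<18) | (11<<12) | (10<<6) | 60
      = 0x740000 | 0x00B000 | 0x000280 | 0x00003C
      = 0x74B2BC
Bytes: (v>>16)&0xFF=74, (v>>8)&0xFF=B2, v&0xFF=BC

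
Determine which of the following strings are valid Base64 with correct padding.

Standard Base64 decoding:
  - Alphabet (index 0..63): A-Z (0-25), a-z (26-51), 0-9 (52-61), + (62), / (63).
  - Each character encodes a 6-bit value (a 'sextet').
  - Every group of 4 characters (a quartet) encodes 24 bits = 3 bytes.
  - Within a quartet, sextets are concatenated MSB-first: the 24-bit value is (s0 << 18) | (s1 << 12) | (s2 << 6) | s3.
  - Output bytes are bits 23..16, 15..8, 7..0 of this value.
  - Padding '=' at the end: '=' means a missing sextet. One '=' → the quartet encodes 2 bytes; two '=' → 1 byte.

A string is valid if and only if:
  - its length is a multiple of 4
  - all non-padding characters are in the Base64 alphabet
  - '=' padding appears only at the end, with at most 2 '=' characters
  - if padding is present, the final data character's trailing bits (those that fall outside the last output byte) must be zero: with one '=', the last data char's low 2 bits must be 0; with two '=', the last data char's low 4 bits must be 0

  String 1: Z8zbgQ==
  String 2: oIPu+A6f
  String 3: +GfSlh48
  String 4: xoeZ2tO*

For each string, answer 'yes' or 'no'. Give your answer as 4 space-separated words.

String 1: 'Z8zbgQ==' → valid
String 2: 'oIPu+A6f' → valid
String 3: '+GfSlh48' → valid
String 4: 'xoeZ2tO*' → invalid (bad char(s): ['*'])

Answer: yes yes yes no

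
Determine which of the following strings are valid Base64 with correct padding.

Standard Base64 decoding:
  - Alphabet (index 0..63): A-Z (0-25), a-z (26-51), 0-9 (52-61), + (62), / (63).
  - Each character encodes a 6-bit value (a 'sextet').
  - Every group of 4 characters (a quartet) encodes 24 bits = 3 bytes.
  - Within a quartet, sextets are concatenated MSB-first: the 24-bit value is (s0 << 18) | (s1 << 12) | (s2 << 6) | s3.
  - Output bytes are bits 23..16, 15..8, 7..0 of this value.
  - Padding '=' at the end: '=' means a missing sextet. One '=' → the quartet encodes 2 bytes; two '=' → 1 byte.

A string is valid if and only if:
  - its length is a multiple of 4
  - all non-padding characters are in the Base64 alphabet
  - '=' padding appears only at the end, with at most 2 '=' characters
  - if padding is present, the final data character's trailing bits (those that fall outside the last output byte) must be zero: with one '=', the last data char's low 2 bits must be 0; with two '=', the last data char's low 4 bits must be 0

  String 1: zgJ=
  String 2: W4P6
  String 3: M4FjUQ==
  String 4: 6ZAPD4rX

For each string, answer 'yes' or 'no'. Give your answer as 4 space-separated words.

Answer: no yes yes yes

Derivation:
String 1: 'zgJ=' → invalid (bad trailing bits)
String 2: 'W4P6' → valid
String 3: 'M4FjUQ==' → valid
String 4: '6ZAPD4rX' → valid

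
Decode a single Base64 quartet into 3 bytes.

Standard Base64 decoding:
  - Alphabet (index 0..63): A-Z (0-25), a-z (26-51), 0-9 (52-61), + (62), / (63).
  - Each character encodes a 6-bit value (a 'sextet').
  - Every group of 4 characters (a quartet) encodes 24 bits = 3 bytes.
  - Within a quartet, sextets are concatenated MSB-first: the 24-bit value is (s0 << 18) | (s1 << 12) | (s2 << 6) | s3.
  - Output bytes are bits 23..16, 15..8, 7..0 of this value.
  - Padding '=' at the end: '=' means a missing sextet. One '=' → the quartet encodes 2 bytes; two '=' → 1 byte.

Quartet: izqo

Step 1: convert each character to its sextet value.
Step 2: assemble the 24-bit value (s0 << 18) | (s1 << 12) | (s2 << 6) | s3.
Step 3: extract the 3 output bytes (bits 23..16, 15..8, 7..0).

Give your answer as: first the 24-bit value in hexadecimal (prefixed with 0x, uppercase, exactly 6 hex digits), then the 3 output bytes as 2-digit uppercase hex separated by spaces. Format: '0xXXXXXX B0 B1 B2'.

Answer: 0x8B3AA8 8B 3A A8

Derivation:
Sextets: i=34, z=51, q=42, o=40
24-bit: (34<<18) | (51<<12) | (42<<6) | 40
      = 0x880000 | 0x033000 | 0x000A80 | 0x000028
      = 0x8B3AA8
Bytes: (v>>16)&0xFF=8B, (v>>8)&0xFF=3A, v&0xFF=A8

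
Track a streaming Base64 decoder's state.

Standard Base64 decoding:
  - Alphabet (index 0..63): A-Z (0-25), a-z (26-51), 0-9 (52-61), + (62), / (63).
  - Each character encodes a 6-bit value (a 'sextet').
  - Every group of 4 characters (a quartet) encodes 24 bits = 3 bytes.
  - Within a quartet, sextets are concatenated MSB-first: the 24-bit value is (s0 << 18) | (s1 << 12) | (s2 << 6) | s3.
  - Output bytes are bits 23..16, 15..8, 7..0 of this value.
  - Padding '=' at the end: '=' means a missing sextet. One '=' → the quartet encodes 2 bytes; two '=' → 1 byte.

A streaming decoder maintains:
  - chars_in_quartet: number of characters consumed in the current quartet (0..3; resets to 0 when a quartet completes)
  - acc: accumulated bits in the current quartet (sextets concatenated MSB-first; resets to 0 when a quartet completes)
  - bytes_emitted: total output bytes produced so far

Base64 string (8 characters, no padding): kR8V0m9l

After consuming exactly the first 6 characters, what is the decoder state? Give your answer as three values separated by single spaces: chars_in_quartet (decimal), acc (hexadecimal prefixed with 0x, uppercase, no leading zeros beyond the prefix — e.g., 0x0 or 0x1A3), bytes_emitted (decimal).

Answer: 2 0xD26 3

Derivation:
After char 0 ('k'=36): chars_in_quartet=1 acc=0x24 bytes_emitted=0
After char 1 ('R'=17): chars_in_quartet=2 acc=0x911 bytes_emitted=0
After char 2 ('8'=60): chars_in_quartet=3 acc=0x2447C bytes_emitted=0
After char 3 ('V'=21): chars_in_quartet=4 acc=0x911F15 -> emit 91 1F 15, reset; bytes_emitted=3
After char 4 ('0'=52): chars_in_quartet=1 acc=0x34 bytes_emitted=3
After char 5 ('m'=38): chars_in_quartet=2 acc=0xD26 bytes_emitted=3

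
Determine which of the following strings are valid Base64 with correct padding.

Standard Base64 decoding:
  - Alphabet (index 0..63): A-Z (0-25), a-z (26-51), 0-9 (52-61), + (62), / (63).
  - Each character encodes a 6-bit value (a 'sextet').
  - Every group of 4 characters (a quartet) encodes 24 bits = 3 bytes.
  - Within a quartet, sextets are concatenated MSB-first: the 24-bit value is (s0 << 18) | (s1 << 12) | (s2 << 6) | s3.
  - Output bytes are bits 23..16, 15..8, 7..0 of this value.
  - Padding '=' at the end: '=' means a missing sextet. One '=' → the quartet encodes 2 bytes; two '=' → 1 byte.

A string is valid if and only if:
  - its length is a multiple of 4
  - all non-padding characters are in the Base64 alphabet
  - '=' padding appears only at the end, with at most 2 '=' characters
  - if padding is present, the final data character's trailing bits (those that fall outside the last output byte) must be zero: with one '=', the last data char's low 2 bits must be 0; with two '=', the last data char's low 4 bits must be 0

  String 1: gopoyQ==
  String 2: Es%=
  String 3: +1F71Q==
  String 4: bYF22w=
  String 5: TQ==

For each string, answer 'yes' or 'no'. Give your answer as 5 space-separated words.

String 1: 'gopoyQ==' → valid
String 2: 'Es%=' → invalid (bad char(s): ['%'])
String 3: '+1F71Q==' → valid
String 4: 'bYF22w=' → invalid (len=7 not mult of 4)
String 5: 'TQ==' → valid

Answer: yes no yes no yes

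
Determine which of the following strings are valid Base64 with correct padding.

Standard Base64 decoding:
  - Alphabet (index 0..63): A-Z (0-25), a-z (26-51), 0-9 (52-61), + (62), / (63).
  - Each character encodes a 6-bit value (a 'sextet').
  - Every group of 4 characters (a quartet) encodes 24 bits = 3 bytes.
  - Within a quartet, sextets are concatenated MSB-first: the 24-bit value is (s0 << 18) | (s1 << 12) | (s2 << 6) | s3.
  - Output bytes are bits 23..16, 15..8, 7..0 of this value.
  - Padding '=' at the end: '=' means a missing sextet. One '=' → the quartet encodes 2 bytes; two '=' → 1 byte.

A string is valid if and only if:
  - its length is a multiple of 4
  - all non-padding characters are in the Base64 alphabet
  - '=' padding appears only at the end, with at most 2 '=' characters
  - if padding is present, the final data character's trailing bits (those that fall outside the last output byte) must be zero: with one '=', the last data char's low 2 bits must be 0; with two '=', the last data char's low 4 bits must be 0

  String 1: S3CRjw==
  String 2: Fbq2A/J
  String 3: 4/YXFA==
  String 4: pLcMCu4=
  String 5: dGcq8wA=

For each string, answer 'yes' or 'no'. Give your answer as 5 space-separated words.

Answer: yes no yes yes yes

Derivation:
String 1: 'S3CRjw==' → valid
String 2: 'Fbq2A/J' → invalid (len=7 not mult of 4)
String 3: '4/YXFA==' → valid
String 4: 'pLcMCu4=' → valid
String 5: 'dGcq8wA=' → valid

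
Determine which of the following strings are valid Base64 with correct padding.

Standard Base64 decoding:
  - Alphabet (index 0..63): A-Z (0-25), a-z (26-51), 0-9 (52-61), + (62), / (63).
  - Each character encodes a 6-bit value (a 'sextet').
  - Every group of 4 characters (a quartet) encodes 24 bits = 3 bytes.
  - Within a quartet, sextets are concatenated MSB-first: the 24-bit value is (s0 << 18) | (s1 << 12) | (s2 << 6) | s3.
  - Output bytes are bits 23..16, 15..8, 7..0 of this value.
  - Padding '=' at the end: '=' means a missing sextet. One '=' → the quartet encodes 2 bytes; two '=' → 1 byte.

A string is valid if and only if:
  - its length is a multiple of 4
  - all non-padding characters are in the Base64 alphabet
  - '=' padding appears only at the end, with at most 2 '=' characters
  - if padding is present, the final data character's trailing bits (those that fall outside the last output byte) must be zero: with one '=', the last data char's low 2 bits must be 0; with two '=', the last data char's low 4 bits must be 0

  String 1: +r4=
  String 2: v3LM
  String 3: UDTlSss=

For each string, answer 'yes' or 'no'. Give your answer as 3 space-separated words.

String 1: '+r4=' → valid
String 2: 'v3LM' → valid
String 3: 'UDTlSss=' → valid

Answer: yes yes yes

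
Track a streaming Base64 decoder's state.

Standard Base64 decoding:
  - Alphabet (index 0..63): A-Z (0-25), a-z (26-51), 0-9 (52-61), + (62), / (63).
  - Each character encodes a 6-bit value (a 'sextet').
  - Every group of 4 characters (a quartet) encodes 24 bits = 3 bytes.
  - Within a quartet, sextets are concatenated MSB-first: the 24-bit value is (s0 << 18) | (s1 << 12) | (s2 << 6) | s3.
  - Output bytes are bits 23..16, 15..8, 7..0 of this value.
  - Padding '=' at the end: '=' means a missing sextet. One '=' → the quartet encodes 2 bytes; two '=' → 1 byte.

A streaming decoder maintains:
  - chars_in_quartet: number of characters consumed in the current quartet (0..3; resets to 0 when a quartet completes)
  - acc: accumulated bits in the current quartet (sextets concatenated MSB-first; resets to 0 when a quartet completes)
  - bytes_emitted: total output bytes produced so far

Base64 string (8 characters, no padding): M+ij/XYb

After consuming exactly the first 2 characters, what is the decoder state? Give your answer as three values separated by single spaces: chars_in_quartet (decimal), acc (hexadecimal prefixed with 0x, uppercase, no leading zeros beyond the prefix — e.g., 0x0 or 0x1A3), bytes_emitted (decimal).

Answer: 2 0x33E 0

Derivation:
After char 0 ('M'=12): chars_in_quartet=1 acc=0xC bytes_emitted=0
After char 1 ('+'=62): chars_in_quartet=2 acc=0x33E bytes_emitted=0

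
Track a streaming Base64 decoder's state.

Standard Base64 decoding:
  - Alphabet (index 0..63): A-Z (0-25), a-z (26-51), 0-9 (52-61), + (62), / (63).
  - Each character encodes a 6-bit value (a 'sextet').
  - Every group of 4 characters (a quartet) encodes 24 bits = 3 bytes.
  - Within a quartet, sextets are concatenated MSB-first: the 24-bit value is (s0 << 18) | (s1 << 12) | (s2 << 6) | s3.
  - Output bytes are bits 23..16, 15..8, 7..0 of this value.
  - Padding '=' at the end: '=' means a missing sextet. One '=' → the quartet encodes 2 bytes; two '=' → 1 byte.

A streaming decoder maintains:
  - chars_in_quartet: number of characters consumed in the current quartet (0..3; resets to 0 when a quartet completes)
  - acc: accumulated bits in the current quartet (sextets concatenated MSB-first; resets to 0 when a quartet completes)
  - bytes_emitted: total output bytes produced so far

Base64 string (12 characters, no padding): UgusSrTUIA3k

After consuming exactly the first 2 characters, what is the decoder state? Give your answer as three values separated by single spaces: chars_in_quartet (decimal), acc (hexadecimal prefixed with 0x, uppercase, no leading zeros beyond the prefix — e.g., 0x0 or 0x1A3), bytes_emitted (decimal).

After char 0 ('U'=20): chars_in_quartet=1 acc=0x14 bytes_emitted=0
After char 1 ('g'=32): chars_in_quartet=2 acc=0x520 bytes_emitted=0

Answer: 2 0x520 0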